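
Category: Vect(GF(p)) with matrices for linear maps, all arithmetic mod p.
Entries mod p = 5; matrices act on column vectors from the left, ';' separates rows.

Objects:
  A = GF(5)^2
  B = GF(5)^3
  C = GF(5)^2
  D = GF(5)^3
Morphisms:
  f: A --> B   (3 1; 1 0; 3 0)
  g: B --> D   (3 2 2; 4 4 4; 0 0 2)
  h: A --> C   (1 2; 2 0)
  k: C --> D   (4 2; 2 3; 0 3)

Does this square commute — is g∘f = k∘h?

Answer: DOES NOT COMMUTE

Work:
Path 1 = f;g:
  e0=⟨1,0⟩ f-->⟨3,1,3⟩ g-->⟨2,3,1⟩
  e1=⟨0,1⟩ f-->⟨1,0,0⟩ g-->⟨3,4,0⟩
  result₁ = (2 3; 3 4; 1 0)
Path 2 = h;k:
  e0=⟨1,0⟩ h-->⟨1,2⟩ k-->⟨3,3,1⟩
  e1=⟨0,1⟩ h-->⟨2,0⟩ k-->⟨3,4,0⟩
  result₂ = (3 3; 3 4; 1 0)
Equal? NO — does not commute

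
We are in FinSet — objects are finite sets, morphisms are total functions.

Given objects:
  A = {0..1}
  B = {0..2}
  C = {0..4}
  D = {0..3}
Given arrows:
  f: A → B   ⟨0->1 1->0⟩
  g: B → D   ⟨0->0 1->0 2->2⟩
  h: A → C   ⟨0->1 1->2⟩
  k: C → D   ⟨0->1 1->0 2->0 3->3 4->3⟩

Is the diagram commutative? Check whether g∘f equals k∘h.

1) trace f;g:
  0 f→1 g→0
  1 f→0 g→0
  result₁ = ⟨0->0 1->0⟩
2) trace h;k:
  0 h→1 k→0
  1 h→2 k→0
  result₂ = ⟨0->0 1->0⟩
Equal? YES — commutes

Answer: COMMUTES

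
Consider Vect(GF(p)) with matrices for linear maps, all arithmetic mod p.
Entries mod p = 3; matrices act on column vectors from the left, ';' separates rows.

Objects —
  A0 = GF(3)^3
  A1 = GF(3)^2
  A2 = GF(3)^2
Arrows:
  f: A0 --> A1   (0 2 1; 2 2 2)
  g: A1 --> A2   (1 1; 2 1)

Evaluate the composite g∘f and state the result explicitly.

  e0=[1,0,0] f-->[0,2] g-->[2,2]
  e1=[0,1,0] f-->[2,2] g-->[1,0]
  e2=[0,0,1] f-->[1,2] g-->[0,1]
⟦path⟧: (2 1 0; 2 0 1)

Answer: (2 1 0; 2 0 1)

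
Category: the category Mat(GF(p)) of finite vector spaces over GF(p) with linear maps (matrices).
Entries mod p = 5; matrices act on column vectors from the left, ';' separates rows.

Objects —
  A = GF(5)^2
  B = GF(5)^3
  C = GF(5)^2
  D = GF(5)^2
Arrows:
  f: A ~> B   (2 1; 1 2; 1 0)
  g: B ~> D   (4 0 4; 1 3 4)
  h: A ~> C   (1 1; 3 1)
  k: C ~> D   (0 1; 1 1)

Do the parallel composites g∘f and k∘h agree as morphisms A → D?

Answer: DOES NOT COMMUTE

Derivation:
Path 1 = f;g:
  e0=[1,0] f~>[2,1,1] g~>[2,4]
  e1=[0,1] f~>[1,2,0] g~>[4,2]
  ⟦path⟧₁ = (2 4; 4 2)
Path 2 = h;k:
  e0=[1,0] h~>[1,3] k~>[3,4]
  e1=[0,1] h~>[1,1] k~>[1,2]
  ⟦path⟧₂ = (3 1; 4 2)
Equal? differ; not commutative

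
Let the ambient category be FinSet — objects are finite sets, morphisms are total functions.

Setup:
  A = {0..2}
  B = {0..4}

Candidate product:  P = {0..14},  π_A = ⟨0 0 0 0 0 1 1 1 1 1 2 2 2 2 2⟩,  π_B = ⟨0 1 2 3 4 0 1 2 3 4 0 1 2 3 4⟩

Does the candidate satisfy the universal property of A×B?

|A|·|B| = 3·5 = 15;  |P| = 15
Check the pairing map k ↦ (π_A(k), π_B(k)):
  0 : (0,0)
  1 : (0,1)
  2 : (0,2)
  3 : (0,3)
  4 : (0,4)
  5 : (1,0)
  6 : (1,1)
  7 : (1,2)
  8 : (1,3)
  9 : (1,4)
  10 : (2,0)
  11 : (2,1)
  12 : (2,2)
  13 : (2,3)
  14 : (2,4)
distinct pairs in image: 15 / 15 needed
  → bijection onto A×B; projections well-typed.

Answer: VALID PRODUCT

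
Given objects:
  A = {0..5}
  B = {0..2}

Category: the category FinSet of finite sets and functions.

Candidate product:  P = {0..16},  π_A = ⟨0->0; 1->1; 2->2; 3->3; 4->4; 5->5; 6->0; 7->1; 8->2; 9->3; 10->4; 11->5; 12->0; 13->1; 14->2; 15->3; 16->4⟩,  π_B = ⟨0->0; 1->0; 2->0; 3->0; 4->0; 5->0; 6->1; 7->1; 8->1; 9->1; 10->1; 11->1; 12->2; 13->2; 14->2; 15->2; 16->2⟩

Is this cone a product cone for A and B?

|A|·|B| = 6·3 = 18;  |P| = 17
  → cardinalities differ; no bijection possible.

Answer: NOT A VALID PRODUCT — |P|=17 ≠ |A|·|B|=18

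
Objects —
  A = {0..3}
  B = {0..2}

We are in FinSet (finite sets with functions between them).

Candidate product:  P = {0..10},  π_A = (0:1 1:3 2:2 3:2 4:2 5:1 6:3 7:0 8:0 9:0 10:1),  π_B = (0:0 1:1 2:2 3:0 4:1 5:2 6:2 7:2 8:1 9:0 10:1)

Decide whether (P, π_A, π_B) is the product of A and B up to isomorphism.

|A|·|B| = 4·3 = 12;  |P| = 11
  → cardinalities differ; no bijection possible.

Answer: NOT A VALID PRODUCT — |P|=11 ≠ |A|·|B|=12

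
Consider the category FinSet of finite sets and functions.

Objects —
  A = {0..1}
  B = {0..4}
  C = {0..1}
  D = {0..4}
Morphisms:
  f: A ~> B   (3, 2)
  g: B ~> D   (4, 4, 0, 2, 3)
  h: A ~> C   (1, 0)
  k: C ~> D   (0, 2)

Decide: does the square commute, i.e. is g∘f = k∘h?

Answer: COMMUTES

Derivation:
Path 1 = f;g:
  0 f~>3 g~>2
  1 f~>2 g~>0
  composite₁ = (2, 0)
Path 2 = h;k:
  0 h~>1 k~>2
  1 h~>0 k~>0
  composite₂ = (2, 0)
Equal? YES — commutes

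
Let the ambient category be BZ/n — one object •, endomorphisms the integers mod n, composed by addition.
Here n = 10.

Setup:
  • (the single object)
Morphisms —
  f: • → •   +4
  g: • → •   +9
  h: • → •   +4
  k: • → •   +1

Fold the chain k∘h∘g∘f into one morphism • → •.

Answer: +8

Work:
  0 +4≡4 +9≡3 +4≡7 +1≡8  (mod 10)
result: +8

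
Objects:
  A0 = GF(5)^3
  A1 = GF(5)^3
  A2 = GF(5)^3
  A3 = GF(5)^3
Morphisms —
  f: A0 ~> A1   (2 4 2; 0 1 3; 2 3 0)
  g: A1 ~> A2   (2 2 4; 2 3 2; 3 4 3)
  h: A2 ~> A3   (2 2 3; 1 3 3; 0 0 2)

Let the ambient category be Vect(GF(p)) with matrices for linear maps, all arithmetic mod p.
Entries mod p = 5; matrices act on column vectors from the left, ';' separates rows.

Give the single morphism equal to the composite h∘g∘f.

Answer: (1 3 0; 2 3 3; 4 0 1)

Trace:
  e0=⟨1,0,0⟩ f~>⟨2,0,2⟩ g~>⟨2,3,2⟩ h~>⟨1,2,4⟩
  e1=⟨0,1,0⟩ f~>⟨4,1,3⟩ g~>⟨2,2,0⟩ h~>⟨3,3,0⟩
  e2=⟨0,0,1⟩ f~>⟨2,3,0⟩ g~>⟨0,3,3⟩ h~>⟨0,3,1⟩
result: (1 3 0; 2 3 3; 4 0 1)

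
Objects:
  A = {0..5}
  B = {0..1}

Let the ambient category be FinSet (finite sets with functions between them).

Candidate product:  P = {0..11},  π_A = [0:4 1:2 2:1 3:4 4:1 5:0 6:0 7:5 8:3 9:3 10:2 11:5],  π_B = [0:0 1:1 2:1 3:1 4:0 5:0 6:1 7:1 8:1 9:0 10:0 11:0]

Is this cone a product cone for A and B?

|A|·|B| = 6·2 = 12;  |P| = 12
Check the pairing map k ↦ (π_A(k), π_B(k)):
  0 : (4,0)
  1 : (2,1)
  2 : (1,1)
  3 : (4,1)
  4 : (1,0)
  5 : (0,0)
  6 : (0,1)
  7 : (5,1)
  8 : (3,1)
  9 : (3,0)
  10 : (2,0)
  11 : (5,0)
distinct pairs in image: 12 / 12 needed
  → bijection onto A×B; projections well-typed.

Answer: VALID PRODUCT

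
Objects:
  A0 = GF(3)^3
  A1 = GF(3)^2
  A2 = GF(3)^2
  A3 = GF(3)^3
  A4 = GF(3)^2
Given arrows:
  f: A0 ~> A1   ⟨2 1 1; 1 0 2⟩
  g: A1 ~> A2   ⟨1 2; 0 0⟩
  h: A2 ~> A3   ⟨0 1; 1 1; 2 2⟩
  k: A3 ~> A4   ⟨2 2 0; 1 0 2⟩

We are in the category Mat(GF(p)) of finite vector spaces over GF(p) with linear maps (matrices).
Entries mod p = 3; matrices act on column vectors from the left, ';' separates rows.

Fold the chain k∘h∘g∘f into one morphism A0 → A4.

  e0=[1,0,0] f~>[2,1] g~>[1,0] h~>[0,1,2] k~>[2,1]
  e1=[0,1,0] f~>[1,0] g~>[1,0] h~>[0,1,2] k~>[2,1]
  e2=[0,0,1] f~>[1,2] g~>[2,0] h~>[0,2,1] k~>[1,2]
⟦path⟧: ⟨2 2 1; 1 1 2⟩

Answer: ⟨2 2 1; 1 1 2⟩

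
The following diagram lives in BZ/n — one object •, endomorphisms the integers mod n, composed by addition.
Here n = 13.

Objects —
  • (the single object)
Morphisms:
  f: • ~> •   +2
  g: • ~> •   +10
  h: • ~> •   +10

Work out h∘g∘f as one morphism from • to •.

Answer: +9

Trace:
  0 +2≡2 +10≡12 +10≡9  (mod 13)
composite: +9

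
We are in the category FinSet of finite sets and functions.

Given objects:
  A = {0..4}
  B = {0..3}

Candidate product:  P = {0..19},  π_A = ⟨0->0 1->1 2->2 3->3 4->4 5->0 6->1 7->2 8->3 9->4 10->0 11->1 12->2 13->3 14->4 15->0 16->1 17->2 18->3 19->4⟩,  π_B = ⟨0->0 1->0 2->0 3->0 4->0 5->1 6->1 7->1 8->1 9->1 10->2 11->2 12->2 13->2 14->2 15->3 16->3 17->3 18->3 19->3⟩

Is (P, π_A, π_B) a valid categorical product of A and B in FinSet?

|A|·|B| = 5·4 = 20;  |P| = 20
Check the pairing map k ↦ (π_A(k), π_B(k)):
  0 -> (0,0)
  1 -> (1,0)
  2 -> (2,0)
  3 -> (3,0)
  4 -> (4,0)
  5 -> (0,1)
  6 -> (1,1)
  7 -> (2,1)
  8 -> (3,1)
  9 -> (4,1)
  10 -> (0,2)
  11 -> (1,2)
  12 -> (2,2)
  13 -> (3,2)
  14 -> (4,2)
  15 -> (0,3)
  16 -> (1,3)
  17 -> (2,3)
  18 -> (3,3)
  19 -> (4,3)
distinct pairs in image: 20 / 20 needed
  → bijection onto A×B; projections well-typed.

Answer: VALID PRODUCT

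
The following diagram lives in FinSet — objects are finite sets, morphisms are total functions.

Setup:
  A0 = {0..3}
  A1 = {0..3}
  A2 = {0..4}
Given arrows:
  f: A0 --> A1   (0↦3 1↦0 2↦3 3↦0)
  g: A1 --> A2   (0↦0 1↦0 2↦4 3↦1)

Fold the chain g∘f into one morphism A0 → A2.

Answer: (0↦1 1↦0 2↦1 3↦0)

Derivation:
  0 f-->3 g-->1
  1 f-->0 g-->0
  2 f-->3 g-->1
  3 f-->0 g-->0
composite: (0↦1 1↦0 2↦1 3↦0)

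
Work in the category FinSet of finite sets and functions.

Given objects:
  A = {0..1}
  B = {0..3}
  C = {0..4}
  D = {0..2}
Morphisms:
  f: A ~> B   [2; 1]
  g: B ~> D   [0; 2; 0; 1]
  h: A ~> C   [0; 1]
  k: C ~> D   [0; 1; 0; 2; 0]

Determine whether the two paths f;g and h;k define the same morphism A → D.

Along f;g (path 1):
  0 f~>2 g~>0
  1 f~>1 g~>2
  ⟦path⟧₁ = [0; 2]
Along h;k (path 2):
  0 h~>0 k~>0
  1 h~>1 k~>1
  ⟦path⟧₂ = [0; 1]
Equal? differ; not commutative

Answer: DOES NOT COMMUTE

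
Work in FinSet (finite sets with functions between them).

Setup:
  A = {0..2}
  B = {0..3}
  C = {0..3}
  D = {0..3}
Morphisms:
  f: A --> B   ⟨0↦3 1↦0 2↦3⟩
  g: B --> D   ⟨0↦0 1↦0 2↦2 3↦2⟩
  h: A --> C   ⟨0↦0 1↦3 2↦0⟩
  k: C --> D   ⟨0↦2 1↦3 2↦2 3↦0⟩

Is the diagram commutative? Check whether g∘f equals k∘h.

Answer: COMMUTES

Trace:
1) trace f;g:
  0 f-->3 g-->2
  1 f-->0 g-->0
  2 f-->3 g-->2
  ⟦path⟧₁ = ⟨0↦2 1↦0 2↦2⟩
2) trace h;k:
  0 h-->0 k-->2
  1 h-->3 k-->0
  2 h-->0 k-->2
  ⟦path⟧₂ = ⟨0↦2 1↦0 2↦2⟩
Equal? YES — commutes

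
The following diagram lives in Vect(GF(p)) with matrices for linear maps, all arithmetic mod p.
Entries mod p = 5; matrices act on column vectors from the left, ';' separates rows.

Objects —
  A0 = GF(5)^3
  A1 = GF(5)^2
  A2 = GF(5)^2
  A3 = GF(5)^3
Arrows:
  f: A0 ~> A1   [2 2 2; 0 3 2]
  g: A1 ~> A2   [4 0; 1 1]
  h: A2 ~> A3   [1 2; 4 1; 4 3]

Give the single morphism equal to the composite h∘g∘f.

Answer: [2 3 1; 4 2 1; 3 2 4]

Work:
  e0=(1,0,0) f~>(2,0) g~>(3,2) h~>(2,4,3)
  e1=(0,1,0) f~>(2,3) g~>(3,0) h~>(3,2,2)
  e2=(0,0,1) f~>(2,2) g~>(3,4) h~>(1,1,4)
composite: [2 3 1; 4 2 1; 3 2 4]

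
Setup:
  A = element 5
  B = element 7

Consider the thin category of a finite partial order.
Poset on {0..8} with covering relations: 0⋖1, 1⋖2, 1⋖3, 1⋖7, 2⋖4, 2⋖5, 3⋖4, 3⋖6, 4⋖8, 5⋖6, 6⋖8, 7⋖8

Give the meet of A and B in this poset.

Answer: A∧B = 1

Work:
Common predecessors of 5,7: {0,1}
  0 ≤ 1
  1 ≤ 1
glb = 1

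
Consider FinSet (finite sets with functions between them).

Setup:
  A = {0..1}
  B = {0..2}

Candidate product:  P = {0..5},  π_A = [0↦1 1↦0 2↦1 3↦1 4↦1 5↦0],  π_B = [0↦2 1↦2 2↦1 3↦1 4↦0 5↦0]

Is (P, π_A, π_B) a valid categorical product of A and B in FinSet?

|A|·|B| = 2·3 = 6;  |P| = 6
Check the pairing map k ↦ (π_A(k), π_B(k)):
  0 ↦ (1,2)
  1 ↦ (0,2)
  2 ↦ (1,1)
  3 ↦ (1,1)  ✗ repeats pair of k=2
  4 ↦ (1,0)
  5 ↦ (0,0)
distinct pairs in image: 5 / 6 needed
  → (1,1) hit at k=2 and k=3

Answer: NOT A VALID PRODUCT — duplicate pair at indices 2,3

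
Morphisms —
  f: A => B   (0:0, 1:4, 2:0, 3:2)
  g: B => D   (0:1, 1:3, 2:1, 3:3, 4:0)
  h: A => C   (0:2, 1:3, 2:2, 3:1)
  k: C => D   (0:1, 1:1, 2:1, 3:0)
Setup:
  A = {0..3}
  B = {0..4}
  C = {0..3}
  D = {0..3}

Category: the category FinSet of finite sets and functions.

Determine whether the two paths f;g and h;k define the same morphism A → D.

Answer: COMMUTES

Work:
1) trace f;g:
  0 f=>0 g=>1
  1 f=>4 g=>0
  2 f=>0 g=>1
  3 f=>2 g=>1
  ⟦path⟧₁ = (0:1, 1:0, 2:1, 3:1)
2) trace h;k:
  0 h=>2 k=>1
  1 h=>3 k=>0
  2 h=>2 k=>1
  3 h=>1 k=>1
  ⟦path⟧₂ = (0:1, 1:0, 2:1, 3:1)
Equal? equal; square commutes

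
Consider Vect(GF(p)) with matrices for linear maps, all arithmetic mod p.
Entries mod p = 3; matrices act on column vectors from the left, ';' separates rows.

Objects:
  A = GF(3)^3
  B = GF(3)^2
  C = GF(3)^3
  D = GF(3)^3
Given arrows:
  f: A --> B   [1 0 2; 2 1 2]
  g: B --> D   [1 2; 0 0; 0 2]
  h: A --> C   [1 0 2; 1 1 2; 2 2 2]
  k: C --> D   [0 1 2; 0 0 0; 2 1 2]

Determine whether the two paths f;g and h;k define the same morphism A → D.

Path 1 = f;g:
  e0=(1,0,0) f-->(1,2) g-->(2,0,1)
  e1=(0,1,0) f-->(0,1) g-->(2,0,2)
  e2=(0,0,1) f-->(2,2) g-->(0,0,1)
  result₁ = [2 2 0; 0 0 0; 1 2 1]
Path 2 = h;k:
  e0=(1,0,0) h-->(1,1,2) k-->(2,0,1)
  e1=(0,1,0) h-->(0,1,2) k-->(2,0,2)
  e2=(0,0,1) h-->(2,2,2) k-->(0,0,1)
  result₂ = [2 2 0; 0 0 0; 1 2 1]
Equal? same morphism ✓

Answer: COMMUTES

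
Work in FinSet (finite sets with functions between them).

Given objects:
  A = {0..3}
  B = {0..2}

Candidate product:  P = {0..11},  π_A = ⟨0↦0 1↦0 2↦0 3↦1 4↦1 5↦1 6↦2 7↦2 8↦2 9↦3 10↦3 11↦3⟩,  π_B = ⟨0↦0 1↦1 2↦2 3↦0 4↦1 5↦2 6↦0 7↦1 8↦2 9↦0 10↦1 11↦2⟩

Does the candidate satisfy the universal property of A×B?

Answer: VALID PRODUCT

Derivation:
|A|·|B| = 4·3 = 12;  |P| = 12
Check the pairing map k ↦ (π_A(k), π_B(k)):
  0 ↦ (0,0)
  1 ↦ (0,1)
  2 ↦ (0,2)
  3 ↦ (1,0)
  4 ↦ (1,1)
  5 ↦ (1,2)
  6 ↦ (2,0)
  7 ↦ (2,1)
  8 ↦ (2,2)
  9 ↦ (3,0)
  10 ↦ (3,1)
  11 ↦ (3,2)
distinct pairs in image: 12 / 12 needed
  → bijection onto A×B; projections well-typed.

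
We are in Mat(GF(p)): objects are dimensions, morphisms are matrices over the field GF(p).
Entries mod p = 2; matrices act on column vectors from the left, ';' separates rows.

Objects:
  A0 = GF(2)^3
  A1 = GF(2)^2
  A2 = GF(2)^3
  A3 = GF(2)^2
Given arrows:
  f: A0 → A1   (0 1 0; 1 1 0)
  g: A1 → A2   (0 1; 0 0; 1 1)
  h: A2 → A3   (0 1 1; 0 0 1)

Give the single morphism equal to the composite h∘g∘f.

  e0=[1,0,0] f→[0,1] g→[1,0,1] h→[1,1]
  e1=[0,1,0] f→[1,1] g→[1,0,0] h→[0,0]
  e2=[0,0,1] f→[0,0] g→[0,0,0] h→[0,0]
composite: (1 0 0; 1 0 0)

Answer: (1 0 0; 1 0 0)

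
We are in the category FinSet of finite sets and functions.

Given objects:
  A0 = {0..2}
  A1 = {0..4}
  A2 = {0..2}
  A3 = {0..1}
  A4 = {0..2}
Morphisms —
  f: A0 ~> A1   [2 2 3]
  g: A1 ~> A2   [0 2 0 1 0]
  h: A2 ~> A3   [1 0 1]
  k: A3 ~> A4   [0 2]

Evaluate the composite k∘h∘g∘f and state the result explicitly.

Answer: [2 2 0]

Work:
  0 f~>2 g~>0 h~>1 k~>2
  1 f~>2 g~>0 h~>1 k~>2
  2 f~>3 g~>1 h~>0 k~>0
composite: [2 2 0]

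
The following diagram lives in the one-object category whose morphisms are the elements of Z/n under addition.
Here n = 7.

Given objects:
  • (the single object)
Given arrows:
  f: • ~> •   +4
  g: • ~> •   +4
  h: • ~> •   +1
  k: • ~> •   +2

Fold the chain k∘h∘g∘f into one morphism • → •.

  0 +4≡4 +4≡1 +1≡2 +2≡4  (mod 7)
composite: +4

Answer: +4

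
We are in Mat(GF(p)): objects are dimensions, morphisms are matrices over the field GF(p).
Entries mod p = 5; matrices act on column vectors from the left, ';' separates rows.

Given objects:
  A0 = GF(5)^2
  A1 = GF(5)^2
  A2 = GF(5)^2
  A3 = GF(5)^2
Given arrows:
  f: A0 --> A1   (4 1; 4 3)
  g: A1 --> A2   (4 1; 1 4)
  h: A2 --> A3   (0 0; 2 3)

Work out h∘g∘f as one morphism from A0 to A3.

  e0=(1,0) f-->(4,4) g-->(0,0) h-->(0,0)
  e1=(0,1) f-->(1,3) g-->(2,3) h-->(0,3)
⟦path⟧: (0 0; 0 3)

Answer: (0 0; 0 3)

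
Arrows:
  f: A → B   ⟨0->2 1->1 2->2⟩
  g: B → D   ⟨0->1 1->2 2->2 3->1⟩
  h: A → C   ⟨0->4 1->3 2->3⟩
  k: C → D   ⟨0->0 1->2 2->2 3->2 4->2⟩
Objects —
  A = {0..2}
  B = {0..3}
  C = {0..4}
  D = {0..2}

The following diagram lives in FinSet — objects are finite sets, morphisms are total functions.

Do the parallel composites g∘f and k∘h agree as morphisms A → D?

Answer: COMMUTES

Derivation:
Along f;g (path 1):
  0 f→2 g→2
  1 f→1 g→2
  2 f→2 g→2
  composite₁ = ⟨0->2 1->2 2->2⟩
Along h;k (path 2):
  0 h→4 k→2
  1 h→3 k→2
  2 h→3 k→2
  composite₂ = ⟨0->2 1->2 2->2⟩
Equal? equal; square commutes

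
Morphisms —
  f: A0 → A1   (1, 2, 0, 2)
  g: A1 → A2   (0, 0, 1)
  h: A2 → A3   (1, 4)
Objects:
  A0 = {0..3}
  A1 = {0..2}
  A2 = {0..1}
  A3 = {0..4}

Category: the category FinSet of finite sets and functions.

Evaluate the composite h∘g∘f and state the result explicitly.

  0 f→1 g→0 h→1
  1 f→2 g→1 h→4
  2 f→0 g→0 h→1
  3 f→2 g→1 h→4
result: (1, 4, 1, 4)

Answer: (1, 4, 1, 4)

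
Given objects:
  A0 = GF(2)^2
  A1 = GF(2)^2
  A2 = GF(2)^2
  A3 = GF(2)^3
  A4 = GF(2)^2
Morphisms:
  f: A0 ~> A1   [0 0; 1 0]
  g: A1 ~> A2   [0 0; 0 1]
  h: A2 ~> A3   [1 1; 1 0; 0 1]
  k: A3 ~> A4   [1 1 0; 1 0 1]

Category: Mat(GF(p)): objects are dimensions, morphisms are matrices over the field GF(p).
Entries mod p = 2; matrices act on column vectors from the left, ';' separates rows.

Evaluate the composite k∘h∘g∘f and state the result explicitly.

Answer: [1 0; 0 0]

Derivation:
  e0=⟨1,0⟩ f~>⟨0,1⟩ g~>⟨0,1⟩ h~>⟨1,0,1⟩ k~>⟨1,0⟩
  e1=⟨0,1⟩ f~>⟨0,0⟩ g~>⟨0,0⟩ h~>⟨0,0,0⟩ k~>⟨0,0⟩
⟦path⟧: [1 0; 0 0]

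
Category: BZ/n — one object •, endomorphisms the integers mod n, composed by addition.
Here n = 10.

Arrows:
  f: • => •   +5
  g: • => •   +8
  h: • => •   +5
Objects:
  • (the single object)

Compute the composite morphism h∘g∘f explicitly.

  0 +5≡5 +8≡3 +5≡8  (mod 10)
⟦path⟧: +8

Answer: +8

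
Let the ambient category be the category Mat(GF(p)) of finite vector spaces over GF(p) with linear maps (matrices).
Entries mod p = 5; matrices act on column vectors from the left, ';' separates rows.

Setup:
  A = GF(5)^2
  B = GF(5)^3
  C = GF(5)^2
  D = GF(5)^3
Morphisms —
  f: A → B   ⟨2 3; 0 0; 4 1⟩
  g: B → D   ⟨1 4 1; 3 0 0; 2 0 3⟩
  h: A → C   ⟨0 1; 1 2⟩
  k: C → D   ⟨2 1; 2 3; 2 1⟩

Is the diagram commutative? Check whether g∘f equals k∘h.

Path 1 = f;g:
  e0=⟨1,0⟩ f→⟨2,0,4⟩ g→⟨1,1,1⟩
  e1=⟨0,1⟩ f→⟨3,0,1⟩ g→⟨4,4,4⟩
  result₁ = ⟨1 4; 1 4; 1 4⟩
Path 2 = h;k:
  e0=⟨1,0⟩ h→⟨0,1⟩ k→⟨1,3,1⟩
  e1=⟨0,1⟩ h→⟨1,2⟩ k→⟨4,3,4⟩
  result₂ = ⟨1 4; 3 3; 1 4⟩
Equal? NO — does not commute

Answer: DOES NOT COMMUTE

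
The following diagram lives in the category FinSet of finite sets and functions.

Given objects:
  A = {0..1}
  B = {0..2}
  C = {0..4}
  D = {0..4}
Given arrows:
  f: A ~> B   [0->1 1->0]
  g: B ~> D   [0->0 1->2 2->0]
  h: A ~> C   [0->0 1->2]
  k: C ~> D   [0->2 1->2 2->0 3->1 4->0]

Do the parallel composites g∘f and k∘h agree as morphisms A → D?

Answer: COMMUTES

Derivation:
1) trace f;g:
  0 f~>1 g~>2
  1 f~>0 g~>0
  result₁ = [0->2 1->0]
2) trace h;k:
  0 h~>0 k~>2
  1 h~>2 k~>0
  result₂ = [0->2 1->0]
Equal? YES — commutes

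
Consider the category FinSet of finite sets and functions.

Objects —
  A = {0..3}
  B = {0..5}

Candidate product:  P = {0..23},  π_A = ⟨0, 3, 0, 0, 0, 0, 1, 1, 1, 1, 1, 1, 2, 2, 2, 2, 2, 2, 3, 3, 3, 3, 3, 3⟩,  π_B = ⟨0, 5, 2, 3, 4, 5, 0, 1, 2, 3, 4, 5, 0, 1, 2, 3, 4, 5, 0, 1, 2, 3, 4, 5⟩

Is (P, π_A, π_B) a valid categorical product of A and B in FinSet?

|A|·|B| = 4·6 = 24;  |P| = 24
Check the pairing map k ↦ (π_A(k), π_B(k)):
  0 ↦ (0,0)
  1 ↦ (3,5)
  2 ↦ (0,2)
  3 ↦ (0,3)
  4 ↦ (0,4)
  5 ↦ (0,5)
  6 ↦ (1,0)
  7 ↦ (1,1)
  8 ↦ (1,2)
  9 ↦ (1,3)
  10 ↦ (1,4)
  11 ↦ (1,5)
  12 ↦ (2,0)
  13 ↦ (2,1)
  14 ↦ (2,2)
  15 ↦ (2,3)
  16 ↦ (2,4)
  17 ↦ (2,5)
  18 ↦ (3,0)
  19 ↦ (3,1)
  20 ↦ (3,2)
  21 ↦ (3,3)
  22 ↦ (3,4)
  23 ↦ (3,5)  ✗ repeats pair of k=1
distinct pairs in image: 23 / 24 needed
  → (3,5) hit at k=1 and k=23

Answer: NOT A VALID PRODUCT — duplicate pair at indices 23,1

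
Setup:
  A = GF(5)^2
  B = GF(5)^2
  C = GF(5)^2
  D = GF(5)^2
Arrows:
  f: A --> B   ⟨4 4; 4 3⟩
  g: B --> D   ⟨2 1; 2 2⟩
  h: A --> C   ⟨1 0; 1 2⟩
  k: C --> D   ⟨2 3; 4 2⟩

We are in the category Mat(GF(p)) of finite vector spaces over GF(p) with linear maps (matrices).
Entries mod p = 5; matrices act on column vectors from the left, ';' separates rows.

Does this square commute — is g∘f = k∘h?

Path 1 = f;g:
  e0=[1,0] f-->[4,4] g-->[2,1]
  e1=[0,1] f-->[4,3] g-->[1,4]
  composite₁ = ⟨2 1; 1 4⟩
Path 2 = h;k:
  e0=[1,0] h-->[1,1] k-->[0,1]
  e1=[0,1] h-->[0,2] k-->[1,4]
  composite₂ = ⟨0 1; 1 4⟩
Equal? NO — does not commute

Answer: DOES NOT COMMUTE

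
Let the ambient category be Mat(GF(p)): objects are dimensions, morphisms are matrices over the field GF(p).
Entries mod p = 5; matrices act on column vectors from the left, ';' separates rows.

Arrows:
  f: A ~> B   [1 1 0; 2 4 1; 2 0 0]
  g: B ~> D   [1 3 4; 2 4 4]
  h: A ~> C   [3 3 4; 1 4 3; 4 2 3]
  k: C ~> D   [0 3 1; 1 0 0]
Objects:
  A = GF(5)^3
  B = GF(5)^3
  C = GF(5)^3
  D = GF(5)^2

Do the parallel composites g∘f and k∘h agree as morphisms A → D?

1) trace f;g:
  e0=(1,0,0) f~>(1,2,2) g~>(0,3)
  e1=(0,1,0) f~>(1,4,0) g~>(3,3)
  e2=(0,0,1) f~>(0,1,0) g~>(3,4)
  result₁ = [0 3 3; 3 3 4]
2) trace h;k:
  e0=(1,0,0) h~>(3,1,4) k~>(2,3)
  e1=(0,1,0) h~>(3,4,2) k~>(4,3)
  e2=(0,0,1) h~>(4,3,3) k~>(2,4)
  result₂ = [2 4 2; 3 3 4]
Equal? NO — does not commute

Answer: DOES NOT COMMUTE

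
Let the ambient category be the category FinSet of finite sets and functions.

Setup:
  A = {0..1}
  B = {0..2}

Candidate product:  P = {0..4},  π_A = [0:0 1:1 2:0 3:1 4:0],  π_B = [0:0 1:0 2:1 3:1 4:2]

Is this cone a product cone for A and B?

Answer: NOT A VALID PRODUCT — |P|=5 ≠ |A|·|B|=6

Derivation:
|A|·|B| = 2·3 = 6;  |P| = 5
  → cardinalities differ; no bijection possible.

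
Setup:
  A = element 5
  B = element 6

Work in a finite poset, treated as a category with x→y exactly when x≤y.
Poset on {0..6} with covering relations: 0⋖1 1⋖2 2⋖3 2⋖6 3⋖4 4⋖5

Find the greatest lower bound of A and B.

Answer: A∧B = 2

Trace:
Common predecessors of 5,6: {0,1,2}
  0 ⊑ 2
  1 ⊑ 2
  2 ⊑ 2
glb = 2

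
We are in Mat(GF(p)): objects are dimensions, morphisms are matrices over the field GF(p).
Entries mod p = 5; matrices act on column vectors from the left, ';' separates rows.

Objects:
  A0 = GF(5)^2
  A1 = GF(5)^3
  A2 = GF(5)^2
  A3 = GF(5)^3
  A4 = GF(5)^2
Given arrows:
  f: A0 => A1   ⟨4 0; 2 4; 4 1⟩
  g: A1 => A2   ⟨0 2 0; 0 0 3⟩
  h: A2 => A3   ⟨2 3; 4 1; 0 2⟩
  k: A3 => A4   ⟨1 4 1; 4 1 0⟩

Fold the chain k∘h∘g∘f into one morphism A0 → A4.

  e0=⟨1,0⟩ f=>⟨4,2,4⟩ g=>⟨4,2⟩ h=>⟨4,3,4⟩ k=>⟨0,4⟩
  e1=⟨0,1⟩ f=>⟨0,4,1⟩ g=>⟨3,3⟩ h=>⟨0,0,1⟩ k=>⟨1,0⟩
⟦path⟧: ⟨0 1; 4 0⟩

Answer: ⟨0 1; 4 0⟩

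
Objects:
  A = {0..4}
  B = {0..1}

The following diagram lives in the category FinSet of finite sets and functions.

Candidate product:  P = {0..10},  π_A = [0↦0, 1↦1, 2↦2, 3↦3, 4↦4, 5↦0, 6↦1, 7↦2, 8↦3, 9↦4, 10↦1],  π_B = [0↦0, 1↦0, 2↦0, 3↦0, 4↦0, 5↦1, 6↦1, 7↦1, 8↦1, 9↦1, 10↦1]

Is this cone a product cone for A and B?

Answer: NOT A VALID PRODUCT — |P|=11 ≠ |A|·|B|=10

Derivation:
|A|·|B| = 5·2 = 10;  |P| = 11
  → cardinalities differ; no bijection possible.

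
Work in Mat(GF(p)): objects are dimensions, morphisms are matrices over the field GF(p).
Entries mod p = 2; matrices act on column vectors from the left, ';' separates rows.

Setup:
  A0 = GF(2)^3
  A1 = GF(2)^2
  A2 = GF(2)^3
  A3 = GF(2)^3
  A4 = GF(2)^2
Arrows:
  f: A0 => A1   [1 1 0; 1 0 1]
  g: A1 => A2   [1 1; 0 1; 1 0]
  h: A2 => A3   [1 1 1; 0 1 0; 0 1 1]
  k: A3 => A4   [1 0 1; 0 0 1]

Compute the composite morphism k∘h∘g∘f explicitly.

  e0=(1,0,0) f=>(1,1) g=>(0,1,1) h=>(0,1,0) k=>(0,0)
  e1=(0,1,0) f=>(1,0) g=>(1,0,1) h=>(0,0,1) k=>(1,1)
  e2=(0,0,1) f=>(0,1) g=>(1,1,0) h=>(0,1,1) k=>(1,1)
composite: [0 1 1; 0 1 1]

Answer: [0 1 1; 0 1 1]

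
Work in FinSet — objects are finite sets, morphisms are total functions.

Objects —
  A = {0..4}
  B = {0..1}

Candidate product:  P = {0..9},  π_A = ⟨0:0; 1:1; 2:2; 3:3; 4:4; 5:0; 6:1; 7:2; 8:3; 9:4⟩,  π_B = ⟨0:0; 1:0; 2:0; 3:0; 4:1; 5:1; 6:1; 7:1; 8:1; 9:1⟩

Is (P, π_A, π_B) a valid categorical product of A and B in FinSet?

|A|·|B| = 5·2 = 10;  |P| = 10
Check the pairing map k ↦ (π_A(k), π_B(k)):
  0 : (0,0)
  1 : (1,0)
  2 : (2,0)
  3 : (3,0)
  4 : (4,1)
  5 : (0,1)
  6 : (1,1)
  7 : (2,1)
  8 : (3,1)
  9 : (4,1)  ✗ repeats pair of k=4
distinct pairs in image: 9 / 10 needed
  → (4,1) hit at k=4 and k=9

Answer: NOT A VALID PRODUCT — duplicate pair at indices 9,4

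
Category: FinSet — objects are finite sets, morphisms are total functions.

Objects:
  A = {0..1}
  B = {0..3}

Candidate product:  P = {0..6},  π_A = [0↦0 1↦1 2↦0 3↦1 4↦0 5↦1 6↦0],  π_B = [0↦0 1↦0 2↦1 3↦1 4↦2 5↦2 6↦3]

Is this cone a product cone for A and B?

Answer: NOT A VALID PRODUCT — |P|=7 ≠ |A|·|B|=8

Work:
|A|·|B| = 2·4 = 8;  |P| = 7
  → cardinalities differ; no bijection possible.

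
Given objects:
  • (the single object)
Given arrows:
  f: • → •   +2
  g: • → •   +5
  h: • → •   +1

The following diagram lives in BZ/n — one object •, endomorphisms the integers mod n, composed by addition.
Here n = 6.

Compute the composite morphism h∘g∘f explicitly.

  0 +2≡2 +5≡1 +1≡2  (mod 6)
composite: +2

Answer: +2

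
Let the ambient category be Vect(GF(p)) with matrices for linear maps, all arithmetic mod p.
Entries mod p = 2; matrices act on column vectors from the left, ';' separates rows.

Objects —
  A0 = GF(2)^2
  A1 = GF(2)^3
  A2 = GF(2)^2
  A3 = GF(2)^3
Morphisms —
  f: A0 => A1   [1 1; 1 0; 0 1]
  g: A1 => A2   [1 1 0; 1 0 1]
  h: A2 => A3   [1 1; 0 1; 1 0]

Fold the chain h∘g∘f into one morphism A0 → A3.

Answer: [1 1; 1 0; 0 1]

Trace:
  e0=[1,0] f=>[1,1,0] g=>[0,1] h=>[1,1,0]
  e1=[0,1] f=>[1,0,1] g=>[1,0] h=>[1,0,1]
⟦path⟧: [1 1; 1 0; 0 1]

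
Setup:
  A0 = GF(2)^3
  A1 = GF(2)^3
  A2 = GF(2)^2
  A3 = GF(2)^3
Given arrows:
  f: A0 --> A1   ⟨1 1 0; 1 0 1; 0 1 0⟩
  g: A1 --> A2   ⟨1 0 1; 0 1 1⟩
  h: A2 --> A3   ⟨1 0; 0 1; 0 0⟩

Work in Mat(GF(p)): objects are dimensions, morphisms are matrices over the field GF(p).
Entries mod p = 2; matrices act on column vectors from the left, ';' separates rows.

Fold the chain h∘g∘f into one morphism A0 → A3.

  e0=(1,0,0) f-->(1,1,0) g-->(1,1) h-->(1,1,0)
  e1=(0,1,0) f-->(1,0,1) g-->(0,1) h-->(0,1,0)
  e2=(0,0,1) f-->(0,1,0) g-->(0,1) h-->(0,1,0)
⟦path⟧: ⟨1 0 0; 1 1 1; 0 0 0⟩

Answer: ⟨1 0 0; 1 1 1; 0 0 0⟩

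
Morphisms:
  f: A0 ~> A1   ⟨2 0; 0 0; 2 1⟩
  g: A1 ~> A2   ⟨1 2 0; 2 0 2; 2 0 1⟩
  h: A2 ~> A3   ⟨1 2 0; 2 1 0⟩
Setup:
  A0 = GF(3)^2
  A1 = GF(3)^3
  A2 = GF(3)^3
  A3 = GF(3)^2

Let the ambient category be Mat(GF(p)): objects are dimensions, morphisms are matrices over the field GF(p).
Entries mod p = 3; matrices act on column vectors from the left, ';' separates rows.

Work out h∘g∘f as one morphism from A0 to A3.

  e0=(1,0) f~>(2,0,2) g~>(2,2,0) h~>(0,0)
  e1=(0,1) f~>(0,0,1) g~>(0,2,1) h~>(1,2)
result: ⟨0 1; 0 2⟩

Answer: ⟨0 1; 0 2⟩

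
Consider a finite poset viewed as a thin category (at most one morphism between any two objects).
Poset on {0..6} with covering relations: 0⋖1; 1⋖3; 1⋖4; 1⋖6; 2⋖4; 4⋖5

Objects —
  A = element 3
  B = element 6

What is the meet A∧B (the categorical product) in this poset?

{x : x<=A ∧ x<=B} = {0,1}  (A=3, B=6)
  0 <= 1
  1 <= 1
glb = 1

Answer: A∧B = 1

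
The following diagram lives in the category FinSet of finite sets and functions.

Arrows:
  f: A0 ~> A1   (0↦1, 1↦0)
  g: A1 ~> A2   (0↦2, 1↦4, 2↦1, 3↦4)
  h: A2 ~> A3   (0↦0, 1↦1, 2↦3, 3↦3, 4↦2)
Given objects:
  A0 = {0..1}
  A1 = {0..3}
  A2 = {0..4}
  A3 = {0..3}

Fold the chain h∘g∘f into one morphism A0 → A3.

Answer: (0↦2, 1↦3)

Work:
  0 f~>1 g~>4 h~>2
  1 f~>0 g~>2 h~>3
composite: (0↦2, 1↦3)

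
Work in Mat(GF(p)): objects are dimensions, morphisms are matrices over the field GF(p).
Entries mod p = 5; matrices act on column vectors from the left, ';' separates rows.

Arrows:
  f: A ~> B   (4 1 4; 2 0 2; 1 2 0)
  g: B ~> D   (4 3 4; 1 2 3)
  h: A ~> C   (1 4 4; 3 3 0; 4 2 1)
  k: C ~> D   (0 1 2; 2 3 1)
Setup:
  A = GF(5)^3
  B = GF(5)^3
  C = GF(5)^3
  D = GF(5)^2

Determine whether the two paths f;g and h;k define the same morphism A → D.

1) trace f;g:
  e0=⟨1,0,0⟩ f~>⟨4,2,1⟩ g~>⟨1,1⟩
  e1=⟨0,1,0⟩ f~>⟨1,0,2⟩ g~>⟨2,2⟩
  e2=⟨0,0,1⟩ f~>⟨4,2,0⟩ g~>⟨2,3⟩
  ⟦path⟧₁ = (1 2 2; 1 2 3)
2) trace h;k:
  e0=⟨1,0,0⟩ h~>⟨1,3,4⟩ k~>⟨1,0⟩
  e1=⟨0,1,0⟩ h~>⟨4,3,2⟩ k~>⟨2,4⟩
  e2=⟨0,0,1⟩ h~>⟨4,0,1⟩ k~>⟨2,4⟩
  ⟦path⟧₂ = (1 2 2; 0 4 4)
Equal? NO — does not commute

Answer: DOES NOT COMMUTE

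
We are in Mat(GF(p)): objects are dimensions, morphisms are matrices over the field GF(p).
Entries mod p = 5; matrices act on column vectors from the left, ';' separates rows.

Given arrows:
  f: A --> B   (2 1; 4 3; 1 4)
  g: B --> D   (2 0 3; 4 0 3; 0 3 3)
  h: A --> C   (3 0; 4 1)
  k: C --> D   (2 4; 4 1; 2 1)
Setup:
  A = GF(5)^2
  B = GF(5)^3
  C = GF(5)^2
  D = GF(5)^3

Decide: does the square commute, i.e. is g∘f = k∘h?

1) trace f;g:
  e0=(1,0) f-->(2,4,1) g-->(2,1,0)
  e1=(0,1) f-->(1,3,4) g-->(4,1,1)
  composite₁ = (2 4; 1 1; 0 1)
2) trace h;k:
  e0=(1,0) h-->(3,4) k-->(2,1,0)
  e1=(0,1) h-->(0,1) k-->(4,1,1)
  composite₂ = (2 4; 1 1; 0 1)
Equal? same morphism ✓

Answer: COMMUTES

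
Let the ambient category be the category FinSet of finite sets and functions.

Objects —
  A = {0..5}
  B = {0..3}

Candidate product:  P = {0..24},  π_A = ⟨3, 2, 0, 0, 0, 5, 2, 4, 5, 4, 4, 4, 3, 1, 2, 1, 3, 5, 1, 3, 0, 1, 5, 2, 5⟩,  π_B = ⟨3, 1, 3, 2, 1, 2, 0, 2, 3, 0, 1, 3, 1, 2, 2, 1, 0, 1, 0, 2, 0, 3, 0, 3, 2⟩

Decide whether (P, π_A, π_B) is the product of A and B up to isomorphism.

|A|·|B| = 6·4 = 24;  |P| = 25
  → cardinalities differ; no bijection possible.

Answer: NOT A VALID PRODUCT — |P|=25 ≠ |A|·|B|=24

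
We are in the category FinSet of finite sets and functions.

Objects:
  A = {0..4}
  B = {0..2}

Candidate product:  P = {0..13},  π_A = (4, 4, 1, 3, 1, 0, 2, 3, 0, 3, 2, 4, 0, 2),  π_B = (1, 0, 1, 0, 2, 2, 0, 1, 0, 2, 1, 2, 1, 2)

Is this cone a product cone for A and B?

|A|·|B| = 5·3 = 15;  |P| = 14
  → cardinalities differ; no bijection possible.

Answer: NOT A VALID PRODUCT — |P|=14 ≠ |A|·|B|=15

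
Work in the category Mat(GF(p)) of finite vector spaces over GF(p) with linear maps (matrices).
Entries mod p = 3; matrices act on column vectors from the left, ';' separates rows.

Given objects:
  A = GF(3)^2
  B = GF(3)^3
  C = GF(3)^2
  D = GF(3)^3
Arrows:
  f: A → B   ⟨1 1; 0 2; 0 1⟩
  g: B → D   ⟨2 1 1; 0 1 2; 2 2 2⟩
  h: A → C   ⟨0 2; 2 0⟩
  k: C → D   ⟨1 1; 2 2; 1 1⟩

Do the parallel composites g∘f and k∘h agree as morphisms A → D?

Along f;g (path 1):
  e0=[1,0] f→[1,0,0] g→[2,0,2]
  e1=[0,1] f→[1,2,1] g→[2,1,2]
  ⟦path⟧₁ = ⟨2 2; 0 1; 2 2⟩
Along h;k (path 2):
  e0=[1,0] h→[0,2] k→[2,1,2]
  e1=[0,1] h→[2,0] k→[2,1,2]
  ⟦path⟧₂ = ⟨2 2; 1 1; 2 2⟩
Equal? NO — does not commute

Answer: DOES NOT COMMUTE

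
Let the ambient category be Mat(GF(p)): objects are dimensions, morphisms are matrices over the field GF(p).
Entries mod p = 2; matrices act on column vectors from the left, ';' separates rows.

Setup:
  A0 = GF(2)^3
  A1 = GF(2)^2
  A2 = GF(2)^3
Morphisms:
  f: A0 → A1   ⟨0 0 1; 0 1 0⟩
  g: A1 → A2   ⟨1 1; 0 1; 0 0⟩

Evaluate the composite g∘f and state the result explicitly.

  e0=(1,0,0) f→(0,0) g→(0,0,0)
  e1=(0,1,0) f→(0,1) g→(1,1,0)
  e2=(0,0,1) f→(1,0) g→(1,0,0)
⟦path⟧: ⟨0 1 1; 0 1 0; 0 0 0⟩

Answer: ⟨0 1 1; 0 1 0; 0 0 0⟩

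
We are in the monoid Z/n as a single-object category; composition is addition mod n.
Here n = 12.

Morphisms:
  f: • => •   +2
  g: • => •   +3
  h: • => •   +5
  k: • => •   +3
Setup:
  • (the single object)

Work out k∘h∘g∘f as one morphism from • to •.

  0 +2≡2 +3≡5 +5≡10 +3≡1  (mod 12)
result: +1

Answer: +1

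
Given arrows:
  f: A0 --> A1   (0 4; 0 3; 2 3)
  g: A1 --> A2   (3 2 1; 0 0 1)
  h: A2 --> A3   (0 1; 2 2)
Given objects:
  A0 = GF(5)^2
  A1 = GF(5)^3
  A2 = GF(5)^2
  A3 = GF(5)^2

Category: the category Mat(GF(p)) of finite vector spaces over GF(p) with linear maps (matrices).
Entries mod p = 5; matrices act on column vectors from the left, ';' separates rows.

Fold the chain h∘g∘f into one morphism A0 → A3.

  e0=(1,0) f-->(0,0,2) g-->(2,2) h-->(2,3)
  e1=(0,1) f-->(4,3,3) g-->(1,3) h-->(3,3)
⟦path⟧: (2 3; 3 3)

Answer: (2 3; 3 3)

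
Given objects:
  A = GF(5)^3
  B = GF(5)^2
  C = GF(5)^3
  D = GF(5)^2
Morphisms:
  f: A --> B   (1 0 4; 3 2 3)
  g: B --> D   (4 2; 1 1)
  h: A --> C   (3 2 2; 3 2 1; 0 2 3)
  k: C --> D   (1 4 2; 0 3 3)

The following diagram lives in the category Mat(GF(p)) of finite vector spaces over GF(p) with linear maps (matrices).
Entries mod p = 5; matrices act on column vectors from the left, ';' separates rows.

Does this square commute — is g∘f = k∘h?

Along f;g (path 1):
  e0=[1,0,0] f-->[1,3] g-->[0,4]
  e1=[0,1,0] f-->[0,2] g-->[4,2]
  e2=[0,0,1] f-->[4,3] g-->[2,2]
  ⟦path⟧₁ = (0 4 2; 4 2 2)
Along h;k (path 2):
  e0=[1,0,0] h-->[3,3,0] k-->[0,4]
  e1=[0,1,0] h-->[2,2,2] k-->[4,2]
  e2=[0,0,1] h-->[2,1,3] k-->[2,2]
  ⟦path⟧₂ = (0 4 2; 4 2 2)
Equal? equal; square commutes

Answer: COMMUTES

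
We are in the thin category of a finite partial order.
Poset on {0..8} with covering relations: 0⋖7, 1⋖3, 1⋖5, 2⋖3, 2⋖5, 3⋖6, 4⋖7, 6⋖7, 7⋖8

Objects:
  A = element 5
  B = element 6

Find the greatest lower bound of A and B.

Common predecessors of 5,6: {1,2}
  maximal lower bounds 1 and 2 are incomparable: neither 1≤2 nor 2≤1
→ no greatest lower bound exists

Answer: NO MEET EXISTS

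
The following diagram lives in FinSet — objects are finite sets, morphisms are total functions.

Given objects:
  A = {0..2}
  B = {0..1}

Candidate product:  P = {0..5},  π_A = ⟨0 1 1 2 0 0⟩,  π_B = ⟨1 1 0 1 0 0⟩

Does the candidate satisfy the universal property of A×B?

|A|·|B| = 3·2 = 6;  |P| = 6
Check the pairing map k ↦ (π_A(k), π_B(k)):
  0 : (0,1)
  1 : (1,1)
  2 : (1,0)
  3 : (2,1)
  4 : (0,0)
  5 : (0,0)  ✗ repeats pair of k=4
distinct pairs in image: 5 / 6 needed
  → (0,0) hit at k=4 and k=5

Answer: NOT A VALID PRODUCT — duplicate pair at indices 5,4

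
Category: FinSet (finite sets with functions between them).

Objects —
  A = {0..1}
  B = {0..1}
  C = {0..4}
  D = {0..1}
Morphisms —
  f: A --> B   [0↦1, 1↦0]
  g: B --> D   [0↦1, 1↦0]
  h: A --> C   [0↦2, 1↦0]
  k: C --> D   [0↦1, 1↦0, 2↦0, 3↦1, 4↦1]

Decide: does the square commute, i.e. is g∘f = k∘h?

Path 1 = f;g:
  0 f-->1 g-->0
  1 f-->0 g-->1
  composite₁ = [0↦0, 1↦1]
Path 2 = h;k:
  0 h-->2 k-->0
  1 h-->0 k-->1
  composite₂ = [0↦0, 1↦1]
Equal? YES — commutes

Answer: COMMUTES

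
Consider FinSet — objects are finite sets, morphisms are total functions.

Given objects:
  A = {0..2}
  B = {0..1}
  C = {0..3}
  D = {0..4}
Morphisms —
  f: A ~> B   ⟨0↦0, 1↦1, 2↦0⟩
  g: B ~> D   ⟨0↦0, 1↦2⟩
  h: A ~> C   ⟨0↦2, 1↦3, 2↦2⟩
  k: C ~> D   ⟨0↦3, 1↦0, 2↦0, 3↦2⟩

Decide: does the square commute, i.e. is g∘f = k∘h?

Path 1 = f;g:
  0 f~>0 g~>0
  1 f~>1 g~>2
  2 f~>0 g~>0
  ⟦path⟧₁ = ⟨0↦0, 1↦2, 2↦0⟩
Path 2 = h;k:
  0 h~>2 k~>0
  1 h~>3 k~>2
  2 h~>2 k~>0
  ⟦path⟧₂ = ⟨0↦0, 1↦2, 2↦0⟩
Equal? equal; square commutes

Answer: COMMUTES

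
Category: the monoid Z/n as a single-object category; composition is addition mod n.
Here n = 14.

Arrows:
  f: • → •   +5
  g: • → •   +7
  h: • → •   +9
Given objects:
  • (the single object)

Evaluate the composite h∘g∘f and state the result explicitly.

Answer: +7

Work:
  0 +5≡5 +7≡12 +9≡7  (mod 14)
composite: +7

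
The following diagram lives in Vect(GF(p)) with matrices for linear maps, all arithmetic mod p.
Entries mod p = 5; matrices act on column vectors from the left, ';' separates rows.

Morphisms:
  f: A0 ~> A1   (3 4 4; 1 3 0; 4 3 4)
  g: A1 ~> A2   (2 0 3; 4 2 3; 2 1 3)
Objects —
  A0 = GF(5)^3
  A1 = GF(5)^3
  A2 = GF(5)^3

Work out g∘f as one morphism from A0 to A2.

  e0=(1,0,0) f~>(3,1,4) g~>(3,1,4)
  e1=(0,1,0) f~>(4,3,3) g~>(2,1,0)
  e2=(0,0,1) f~>(4,0,4) g~>(0,3,0)
result: (3 2 0; 1 1 3; 4 0 0)

Answer: (3 2 0; 1 1 3; 4 0 0)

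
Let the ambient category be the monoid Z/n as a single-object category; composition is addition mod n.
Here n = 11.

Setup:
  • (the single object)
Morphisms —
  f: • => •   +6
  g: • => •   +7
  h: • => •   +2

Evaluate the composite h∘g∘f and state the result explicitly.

Answer: +4

Derivation:
  0 +6≡6 +7≡2 +2≡4  (mod 11)
⟦path⟧: +4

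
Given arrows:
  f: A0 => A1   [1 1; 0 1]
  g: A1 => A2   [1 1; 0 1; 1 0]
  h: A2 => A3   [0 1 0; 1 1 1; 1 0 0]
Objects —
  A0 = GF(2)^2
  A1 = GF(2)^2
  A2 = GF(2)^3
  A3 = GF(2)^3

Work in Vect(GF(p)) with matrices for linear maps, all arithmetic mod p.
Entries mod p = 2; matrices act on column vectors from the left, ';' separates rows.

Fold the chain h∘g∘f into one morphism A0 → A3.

Answer: [0 1; 0 0; 1 0]

Work:
  e0=(1,0) f=>(1,0) g=>(1,0,1) h=>(0,0,1)
  e1=(0,1) f=>(1,1) g=>(0,1,1) h=>(1,0,0)
⟦path⟧: [0 1; 0 0; 1 0]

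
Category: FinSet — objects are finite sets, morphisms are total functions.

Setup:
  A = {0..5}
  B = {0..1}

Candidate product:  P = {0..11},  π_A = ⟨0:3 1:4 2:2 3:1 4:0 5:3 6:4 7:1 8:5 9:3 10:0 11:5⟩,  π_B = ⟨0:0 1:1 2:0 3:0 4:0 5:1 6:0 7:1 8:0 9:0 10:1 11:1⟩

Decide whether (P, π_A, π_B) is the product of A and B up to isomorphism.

|A|·|B| = 6·2 = 12;  |P| = 12
Check the pairing map k ↦ (π_A(k), π_B(k)):
  0 : (3,0)
  1 : (4,1)
  2 : (2,0)
  3 : (1,0)
  4 : (0,0)
  5 : (3,1)
  6 : (4,0)
  7 : (1,1)
  8 : (5,0)
  9 : (3,0)  ✗ repeats pair of k=0
  10 : (0,1)
  11 : (5,1)
distinct pairs in image: 11 / 12 needed
  → (3,0) hit at k=0 and k=9

Answer: NOT A VALID PRODUCT — duplicate pair at indices 9,0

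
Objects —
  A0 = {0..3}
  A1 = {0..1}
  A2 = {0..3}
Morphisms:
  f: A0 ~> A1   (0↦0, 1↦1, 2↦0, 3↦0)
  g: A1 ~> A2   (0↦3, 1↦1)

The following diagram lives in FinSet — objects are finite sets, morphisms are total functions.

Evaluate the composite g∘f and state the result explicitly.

Answer: (0↦3, 1↦1, 2↦3, 3↦3)

Derivation:
  0 f~>0 g~>3
  1 f~>1 g~>1
  2 f~>0 g~>3
  3 f~>0 g~>3
composite: (0↦3, 1↦1, 2↦3, 3↦3)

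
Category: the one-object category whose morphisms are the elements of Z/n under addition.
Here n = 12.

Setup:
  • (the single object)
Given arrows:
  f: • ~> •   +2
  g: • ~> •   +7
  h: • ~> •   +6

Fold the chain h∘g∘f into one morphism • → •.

  0 +2≡2 +7≡9 +6≡3  (mod 12)
⟦path⟧: +3

Answer: +3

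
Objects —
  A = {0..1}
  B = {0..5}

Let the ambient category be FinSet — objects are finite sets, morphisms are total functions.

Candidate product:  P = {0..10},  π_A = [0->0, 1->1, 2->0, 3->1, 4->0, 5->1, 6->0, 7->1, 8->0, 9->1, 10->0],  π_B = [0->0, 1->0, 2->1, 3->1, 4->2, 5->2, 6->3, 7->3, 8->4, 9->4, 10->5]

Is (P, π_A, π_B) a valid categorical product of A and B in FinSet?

|A|·|B| = 2·6 = 12;  |P| = 11
  → cardinalities differ; no bijection possible.

Answer: NOT A VALID PRODUCT — |P|=11 ≠ |A|·|B|=12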